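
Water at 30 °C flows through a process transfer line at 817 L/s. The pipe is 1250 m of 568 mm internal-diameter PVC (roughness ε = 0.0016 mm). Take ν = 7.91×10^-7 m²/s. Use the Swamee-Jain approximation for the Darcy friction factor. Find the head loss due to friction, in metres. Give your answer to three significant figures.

V = 4Q/(πD²) = 4·0.817/(π·0.568²) = 3.224 m/s
Re = VD/ν = 3.224·0.568/7.91×10^-7 = 2.32×10^6 → turbulent
ε/D = 0.0016/568 = 2.82×10^-6
Swamee-Jain: f = 0.01025
h_f = f(L/D)V²/(2g) = 0.01025·(1250/0.568)·3.224²/(2·9.81) = 11.95 m

h_f ≈ 11.9 m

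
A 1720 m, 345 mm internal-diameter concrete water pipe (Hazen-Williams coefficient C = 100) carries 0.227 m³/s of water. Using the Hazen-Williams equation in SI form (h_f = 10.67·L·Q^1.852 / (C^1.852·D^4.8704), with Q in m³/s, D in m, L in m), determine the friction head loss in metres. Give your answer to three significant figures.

h_f ≈ 41.5 m

h_f = 10.67·1720·0.227^1.852 / (100^1.852·0.345^4.8704) = 41.50 m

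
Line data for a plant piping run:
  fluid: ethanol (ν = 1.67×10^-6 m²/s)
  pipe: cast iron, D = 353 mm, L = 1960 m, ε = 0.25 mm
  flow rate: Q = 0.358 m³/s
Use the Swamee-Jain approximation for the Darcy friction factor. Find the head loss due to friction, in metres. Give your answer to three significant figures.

V = 4Q/(πD²) = 4·0.358/(π·0.353²) = 3.658 m/s
Re = VD/ν = 3.658·0.353/1.67×10^-6 = 7.73×10^5 → turbulent
ε/D = 0.25/353 = 7.08×10^-4
Swamee-Jain: f = 0.01869
h_f = f(L/D)V²/(2g) = 0.01869·(1960/0.353)·3.658²/(2·9.81) = 70.78 m

h_f ≈ 70.8 m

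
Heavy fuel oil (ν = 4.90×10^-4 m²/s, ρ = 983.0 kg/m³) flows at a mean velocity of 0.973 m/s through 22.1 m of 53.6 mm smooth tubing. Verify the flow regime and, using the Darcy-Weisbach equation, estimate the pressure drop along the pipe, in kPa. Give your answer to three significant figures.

Re = VD/ν = 0.973·0.05360/4.90×10^-4 = 106 → laminar (Re < 2300)
f = 64/Re = 0.6013
h_f = f(L/D)V²/(2g) = 0.6013·(22.1/0.05360)·0.973²/(2·9.81) = 11.96 m
Δp = ρg·h_f = 983.0·9.81·11.96 = 115.4 kPa

Δp ≈ 115 kPa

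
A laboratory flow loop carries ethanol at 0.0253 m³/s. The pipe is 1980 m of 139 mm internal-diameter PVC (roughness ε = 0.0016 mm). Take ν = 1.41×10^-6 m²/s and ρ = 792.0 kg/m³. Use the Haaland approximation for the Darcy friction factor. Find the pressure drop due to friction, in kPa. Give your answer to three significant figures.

Δp ≈ 254 kPa

V = 4Q/(πD²) = 4·0.0253/(π·0.139²) = 1.667 m/s
Re = VD/ν = 1.667·0.139/1.41×10^-6 = 1.64×10^5 → turbulent
ε/D = 0.0016/139 = 1.15×10^-5
Haaland: f = 0.01617
h_f = f(L/D)V²/(2g) = 0.01617·(1980/0.139)·1.667²/(2·9.81) = 32.63 m
Δp = ρg·h_f = 792.0·9.81·32.63 = 253.5 kPa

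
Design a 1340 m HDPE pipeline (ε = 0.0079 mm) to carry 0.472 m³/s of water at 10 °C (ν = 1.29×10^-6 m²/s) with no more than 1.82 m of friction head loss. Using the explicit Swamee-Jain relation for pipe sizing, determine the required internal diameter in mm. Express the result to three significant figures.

D ≈ 712 mm

Swamee-Jain (Type III): D = 0.66·[ε^1.25·(LQ²/(gh_f))^4.75 + ν·Q^9.4·(L/(gh_f))^5.2]^0.04
LQ²/(gh_f) = 16.72; L/(gh_f) = 75.05
Term 1 = ε^1.25·(…)^4.75 = 0.271; Term 2 = ν·Q^9.4·(…)^5.2 = 6.27
D = 0.66·(0.271 + 6.27)^0.04 = 0.7115 m = 712 mm
Check: V = 1.19 m/s, Re = 6.55×10^5, f = 0.01269, h_f = 1.72 m ≈ 1.82 m ✓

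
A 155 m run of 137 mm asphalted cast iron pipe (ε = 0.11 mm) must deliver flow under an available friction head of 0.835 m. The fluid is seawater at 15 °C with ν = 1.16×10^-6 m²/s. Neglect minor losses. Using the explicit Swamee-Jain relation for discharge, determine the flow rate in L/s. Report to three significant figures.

Q ≈ 12.1 L/s

Swamee-Jain (Type II): Q = -0.965·√(gD⁵h_f/L)·ln[ε/(3.7D) + √(3.17ν²L/(gD³h_f))]
√(gD⁵h_f/L) = √(9.81·0.137⁵·0.835/155) = 0.001597
ε/(3.7D) = 2.17×10^-4; √(3.17ν²L/(gD³h_f)) = 1.77×10^-4
Q = -0.965·0.001597·ln(3.942×10^-4) = 0.01208 m³/s
Check: V = 0.820 m/s, Re = 9.68×10^4, f = 0.02171, h_f = 0.841 m ≈ 0.835 m ✓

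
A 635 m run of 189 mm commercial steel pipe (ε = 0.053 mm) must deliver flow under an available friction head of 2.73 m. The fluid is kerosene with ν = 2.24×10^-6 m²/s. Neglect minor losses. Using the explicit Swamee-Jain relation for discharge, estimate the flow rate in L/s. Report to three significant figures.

Swamee-Jain (Type II): Q = -0.965·√(gD⁵h_f/L)·ln[ε/(3.7D) + √(3.17ν²L/(gD³h_f))]
√(gD⁵h_f/L) = √(9.81·0.189⁵·2.73/635) = 0.003189
ε/(3.7D) = 7.58×10^-5; √(3.17ν²L/(gD³h_f)) = 2.36×10^-4
Q = -0.965·0.003189·ln(3.121×10^-4) = 0.02484 m³/s
Check: V = 0.885 m/s, Re = 7.47×10^4, f = 0.02034, h_f = 2.73 m ≈ 2.73 m ✓

Q ≈ 24.8 L/s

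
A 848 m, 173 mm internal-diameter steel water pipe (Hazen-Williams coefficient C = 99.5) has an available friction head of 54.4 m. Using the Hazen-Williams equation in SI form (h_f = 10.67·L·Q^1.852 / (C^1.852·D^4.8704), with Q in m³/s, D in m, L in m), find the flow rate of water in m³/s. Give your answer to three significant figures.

Rearranging: Q = [h_f·C^1.852·D^4.8704 / (10.67·L)]^(1/1.852)
Q = [54.4·99.5^1.852·0.173^4.8704 / (10.67·848)]^0.540 = 0.06235 m³/s

Q ≈ 0.0623 m³/s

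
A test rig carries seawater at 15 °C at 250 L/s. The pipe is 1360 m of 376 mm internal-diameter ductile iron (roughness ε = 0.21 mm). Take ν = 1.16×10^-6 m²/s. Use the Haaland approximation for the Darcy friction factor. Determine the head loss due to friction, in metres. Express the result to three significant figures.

h_f ≈ 16.5 m

V = 4Q/(πD²) = 4·0.250/(π·0.376²) = 2.252 m/s
Re = VD/ν = 2.252·0.376/1.16×10^-6 = 7.30×10^5 → turbulent
ε/D = 0.21/376 = 5.59×10^-4
Haaland: f = 0.01771
h_f = f(L/D)V²/(2g) = 0.01771·(1360/0.376)·2.252²/(2·9.81) = 16.55 m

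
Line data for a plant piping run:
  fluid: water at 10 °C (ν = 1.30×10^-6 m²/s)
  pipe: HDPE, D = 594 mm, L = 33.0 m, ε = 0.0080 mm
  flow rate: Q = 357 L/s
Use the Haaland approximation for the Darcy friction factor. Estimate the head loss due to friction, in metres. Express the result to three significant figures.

V = 4Q/(πD²) = 4·0.357/(π·0.594²) = 1.288 m/s
Re = VD/ν = 1.288·0.594/1.30×10^-6 = 5.89×10^5 → turbulent
ε/D = 0.0080/594 = 1.35×10^-5
Haaland: f = 0.01286
h_f = f(L/D)V²/(2g) = 0.01286·(33.0/0.594)·1.288²/(2·9.81) = 0.06045 m

h_f ≈ 0.0605 m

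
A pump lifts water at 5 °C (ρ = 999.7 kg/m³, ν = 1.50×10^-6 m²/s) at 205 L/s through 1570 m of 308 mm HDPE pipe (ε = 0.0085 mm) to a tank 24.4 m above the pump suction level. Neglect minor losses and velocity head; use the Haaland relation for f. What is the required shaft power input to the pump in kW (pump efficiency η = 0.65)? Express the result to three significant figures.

P_shaft ≈ 155 kW

V = 4Q/(πD²) = 2.751 m/s; Re = 5.65×10^5; ε/D = 2.76×10^-5; f = 0.01314
h_f = f(L/D)V²/2g = 25.85 m
Total head H = z + h_f = 24.4 + 25.85 = 50.25 m
P_hyd = ρgQH = 999.7·9.81·0.205·50.25 = 101.0 kW
P_shaft = P_hyd/η = 101.0/0.65 = 155.4 kW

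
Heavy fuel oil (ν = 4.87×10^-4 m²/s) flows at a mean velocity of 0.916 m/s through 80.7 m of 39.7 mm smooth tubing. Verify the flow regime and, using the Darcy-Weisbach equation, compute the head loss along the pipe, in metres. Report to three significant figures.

Re = VD/ν = 0.916·0.03970/4.87×10^-4 = 74.7 → laminar (Re < 2300)
f = 64/Re = 0.8571
h_f = f(L/D)V²/(2g) = 0.8571·(80.7/0.03970)·0.916²/(2·9.81) = 74.51 m

h_f ≈ 74.5 m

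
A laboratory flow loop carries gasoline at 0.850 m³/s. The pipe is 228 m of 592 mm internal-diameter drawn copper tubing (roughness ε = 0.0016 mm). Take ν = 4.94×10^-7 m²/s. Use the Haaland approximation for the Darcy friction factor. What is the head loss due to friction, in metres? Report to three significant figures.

V = 4Q/(πD²) = 4·0.850/(π·0.592²) = 3.088 m/s
Re = VD/ν = 3.088·0.592/4.94×10^-7 = 3.70×10^6 → turbulent
ε/D = 0.0016/592 = 2.70×10^-6
Haaland: f = 0.009517
h_f = f(L/D)V²/(2g) = 0.009517·(228/0.592)·3.088²/(2·9.81) = 1.781 m

h_f ≈ 1.78 m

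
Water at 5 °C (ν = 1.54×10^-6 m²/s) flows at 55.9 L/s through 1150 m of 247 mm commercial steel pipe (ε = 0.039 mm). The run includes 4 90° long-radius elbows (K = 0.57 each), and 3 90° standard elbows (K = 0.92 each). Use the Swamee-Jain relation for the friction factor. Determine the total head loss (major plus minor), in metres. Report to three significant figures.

H_L ≈ 5.84 m

V = 4Q/(πD²) = 1.167 m/s; V²/2g = 0.06937 m
Re = 1.87×10^5, ε/D = 1.58×10^-4 → f = 0.01699 (Swamee-Jain)
Major: h_f = f(L/D)·V²/2g = 0.01699·4656·0.06937 = 5.488 m
Minor: ΣK = 5.04; h_m = ΣK·V²/2g = 0.3496 m
Total H_L = 5.488 + 0.3496 = 5.837 m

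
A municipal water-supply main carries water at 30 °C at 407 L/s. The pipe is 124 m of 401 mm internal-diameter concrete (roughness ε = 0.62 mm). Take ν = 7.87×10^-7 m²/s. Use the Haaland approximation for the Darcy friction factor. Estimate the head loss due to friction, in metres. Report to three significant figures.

h_f ≈ 3.61 m

V = 4Q/(πD²) = 4·0.407/(π·0.401²) = 3.223 m/s
Re = VD/ν = 3.223·0.401/7.87×10^-7 = 1.64×10^6 → turbulent
ε/D = 0.62/401 = 0.00155
Haaland: f = 0.02206
h_f = f(L/D)V²/(2g) = 0.02206·(124/0.401)·3.223²/(2·9.81) = 3.611 m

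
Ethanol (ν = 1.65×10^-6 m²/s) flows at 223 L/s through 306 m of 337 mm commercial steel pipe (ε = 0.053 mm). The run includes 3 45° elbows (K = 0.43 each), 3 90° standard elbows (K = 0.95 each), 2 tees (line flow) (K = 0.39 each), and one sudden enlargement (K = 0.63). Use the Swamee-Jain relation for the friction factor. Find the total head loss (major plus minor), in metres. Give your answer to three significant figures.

H_L ≈ 6.13 m

V = 4Q/(πD²) = 2.500 m/s; V²/2g = 0.3186 m
Re = 5.11×10^5, ε/D = 1.57×10^-4 → f = 0.01506 (Swamee-Jain)
Major: h_f = f(L/D)·V²/2g = 0.01506·908.0·0.3186 = 4.357 m
Minor: ΣK = 5.55; h_m = ΣK·V²/2g = 1.768 m
Total H_L = 4.357 + 1.768 = 6.125 m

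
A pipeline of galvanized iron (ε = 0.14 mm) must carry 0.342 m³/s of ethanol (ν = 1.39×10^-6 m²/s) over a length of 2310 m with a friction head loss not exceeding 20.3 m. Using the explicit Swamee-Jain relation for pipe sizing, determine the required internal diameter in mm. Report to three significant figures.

Swamee-Jain (Type III): D = 0.66·[ε^1.25·(LQ²/(gh_f))^4.75 + ν·Q^9.4·(L/(gh_f))^5.2]^0.04
LQ²/(gh_f) = 1.357; L/(gh_f) = 11.60
Term 1 = ε^1.25·(…)^4.75 = 6.49×10^-5; Term 2 = ν·Q^9.4·(…)^5.2 = 1.99×10^-5
D = 0.66·(6.49×10^-5 + 1.99×10^-5)^0.04 = 0.4536 m = 454 mm
Check: V = 2.12 m/s, Re = 6.91×10^5, f = 0.01612, h_f = 18.7 m ≈ 20.3 m ✓

D ≈ 454 mm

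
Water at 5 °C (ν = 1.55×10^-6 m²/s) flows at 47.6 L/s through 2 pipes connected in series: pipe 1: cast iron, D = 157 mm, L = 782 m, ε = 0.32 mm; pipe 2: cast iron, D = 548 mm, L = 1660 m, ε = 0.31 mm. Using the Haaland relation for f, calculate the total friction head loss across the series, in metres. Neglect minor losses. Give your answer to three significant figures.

H ≈ 37.3 m

Pipe 1: V = 2.459 m/s, Re = 2.49×10^5, ε/D = 0.00204, f = 0.02421, h_1 = f(L/D)V²/2g = 37.16 m
Pipe 2: V = 0.2018 m/s, Re = 7.14×10^4, ε/D = 5.66×10^-4, f = 0.02126, h_2 = f(L/D)V²/2g = 0.1337 m
Series → Q common, losses add: H = Σh = 37.30 m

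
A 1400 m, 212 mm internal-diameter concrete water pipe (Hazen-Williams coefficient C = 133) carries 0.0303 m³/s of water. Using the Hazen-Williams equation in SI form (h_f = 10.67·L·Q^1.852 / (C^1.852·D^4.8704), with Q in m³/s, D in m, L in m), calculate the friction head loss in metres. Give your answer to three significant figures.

h_f = 10.67·1400·0.0303^1.852 / (133^1.852·0.212^4.8704) = 5.123 m

h_f ≈ 5.12 m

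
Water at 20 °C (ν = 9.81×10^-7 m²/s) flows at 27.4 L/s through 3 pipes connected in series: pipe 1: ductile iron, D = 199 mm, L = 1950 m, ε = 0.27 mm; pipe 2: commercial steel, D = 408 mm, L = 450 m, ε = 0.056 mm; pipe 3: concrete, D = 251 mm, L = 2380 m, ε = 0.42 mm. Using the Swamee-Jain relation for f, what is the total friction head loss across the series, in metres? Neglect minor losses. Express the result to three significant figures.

Pipe 1: V = 0.8810 m/s, Re = 1.79×10^5, ε/D = 0.00136, f = 0.02263, h_1 = f(L/D)V²/2g = 8.771 m
Pipe 2: V = 0.2096 m/s, Re = 8.72×10^4, ε/D = 1.37×10^-4, f = 0.01913, h_2 = f(L/D)V²/2g = 0.04723 m
Pipe 3: V = 0.5537 m/s, Re = 1.42×10^5, ε/D = 0.00167, f = 0.02392, h_3 = f(L/D)V²/2g = 3.545 m
Series → Q common, losses add: H = Σh = 12.36 m

H ≈ 12.4 m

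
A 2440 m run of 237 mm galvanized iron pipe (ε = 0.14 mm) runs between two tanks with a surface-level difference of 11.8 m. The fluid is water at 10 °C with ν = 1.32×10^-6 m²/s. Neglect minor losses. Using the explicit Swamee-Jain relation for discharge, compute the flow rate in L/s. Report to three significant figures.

Swamee-Jain (Type II): Q = -0.965·√(gD⁵h_f/L)·ln[ε/(3.7D) + √(3.17ν²L/(gD³h_f))]
√(gD⁵h_f/L) = √(9.81·0.237⁵·11.8/2440) = 0.005956
ε/(3.7D) = 1.60×10^-4; √(3.17ν²L/(gD³h_f)) = 9.35×10^-5
Q = -0.965·0.005956·ln(2.532×10^-4) = 0.04760 m³/s
Check: V = 1.08 m/s, Re = 1.94×10^5, f = 0.01945, h_f = 11.9 m ≈ 11.8 m ✓

Q ≈ 47.6 L/s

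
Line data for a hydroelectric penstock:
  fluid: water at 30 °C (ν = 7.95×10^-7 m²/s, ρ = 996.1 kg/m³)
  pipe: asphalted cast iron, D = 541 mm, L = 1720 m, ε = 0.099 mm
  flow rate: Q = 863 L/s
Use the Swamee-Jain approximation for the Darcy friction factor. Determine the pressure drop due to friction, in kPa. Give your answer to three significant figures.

V = 4Q/(πD²) = 4·0.863/(π·0.541²) = 3.754 m/s
Re = VD/ν = 3.754·0.541/7.95×10^-7 = 2.55×10^6 → turbulent
ε/D = 0.099/541 = 1.83×10^-4
Swamee-Jain: f = 0.01399
h_f = f(L/D)V²/(2g) = 0.01399·(1720/0.541)·3.754²/(2·9.81) = 31.96 m
Δp = ρg·h_f = 996.1·9.81·31.96 = 312.3 kPa

Δp ≈ 312 kPa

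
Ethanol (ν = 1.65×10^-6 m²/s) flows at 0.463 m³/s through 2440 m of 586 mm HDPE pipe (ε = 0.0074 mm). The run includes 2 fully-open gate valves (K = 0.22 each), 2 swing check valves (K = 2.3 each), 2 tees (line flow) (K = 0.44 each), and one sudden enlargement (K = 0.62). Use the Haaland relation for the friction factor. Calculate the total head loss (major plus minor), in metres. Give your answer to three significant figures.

H_L ≈ 8.97 m

V = 4Q/(πD²) = 1.717 m/s; V²/2g = 0.1502 m
Re = 6.10×10^5, ε/D = 1.26×10^-5 → f = 0.01278 (Haaland)
Major: h_f = f(L/D)·V²/2g = 0.01278·4164·0.1502 = 7.992 m
Minor: ΣK = 6.54; h_m = ΣK·V²/2g = 0.9824 m
Total H_L = 7.992 + 0.9824 = 8.974 m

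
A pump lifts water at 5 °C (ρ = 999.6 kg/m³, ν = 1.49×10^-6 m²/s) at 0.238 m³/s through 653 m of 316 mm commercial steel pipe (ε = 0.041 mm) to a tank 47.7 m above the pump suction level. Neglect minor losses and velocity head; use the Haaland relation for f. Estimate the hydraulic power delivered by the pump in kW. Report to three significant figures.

V = 4Q/(πD²) = 3.035 m/s; Re = 6.44×10^5; ε/D = 1.30×10^-4; f = 0.01424
h_f = f(L/D)V²/2g = 13.81 m
Total head H = z + h_f = 47.7 + 13.81 = 61.51 m
P_hyd = ρgQH = 999.6·9.81·0.238·61.51 = 143.6 kW

P_hyd ≈ 144 kW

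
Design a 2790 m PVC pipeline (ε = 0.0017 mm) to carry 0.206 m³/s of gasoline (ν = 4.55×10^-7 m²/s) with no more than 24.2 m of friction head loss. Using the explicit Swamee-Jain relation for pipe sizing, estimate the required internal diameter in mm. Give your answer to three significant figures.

Swamee-Jain (Type III): D = 0.66·[ε^1.25·(LQ²/(gh_f))^4.75 + ν·Q^9.4·(L/(gh_f))^5.2]^0.04
LQ²/(gh_f) = 0.4987; L/(gh_f) = 11.75
Term 1 = ε^1.25·(…)^4.75 = 2.25×10^-9; Term 2 = ν·Q^9.4·(…)^5.2 = 5.93×10^-8
D = 0.66·(2.25×10^-9 + 5.93×10^-8)^0.04 = 0.3397 m = 340 mm
Check: V = 2.27 m/s, Re = 1.70×10^6, f = 0.01081, h_f = 23.4 m ≈ 24.2 m ✓

D ≈ 340 mm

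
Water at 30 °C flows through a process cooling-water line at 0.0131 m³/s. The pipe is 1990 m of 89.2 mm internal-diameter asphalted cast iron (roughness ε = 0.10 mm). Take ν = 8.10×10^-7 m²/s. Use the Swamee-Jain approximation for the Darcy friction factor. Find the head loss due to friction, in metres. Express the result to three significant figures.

V = 4Q/(πD²) = 4·0.0131/(π·0.0892²) = 2.096 m/s
Re = VD/ν = 2.096·0.0892/8.10×10^-7 = 2.31×10^5 → turbulent
ε/D = 0.10/89.2 = 0.00112
Swamee-Jain: f = 0.02149
h_f = f(L/D)V²/(2g) = 0.02149·(1990/0.0892)·2.096²/(2·9.81) = 107.4 m

h_f ≈ 107 m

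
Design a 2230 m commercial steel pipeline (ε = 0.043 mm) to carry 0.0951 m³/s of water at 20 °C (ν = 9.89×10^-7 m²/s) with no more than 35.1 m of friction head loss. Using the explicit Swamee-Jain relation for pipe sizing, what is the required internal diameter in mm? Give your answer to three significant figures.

D ≈ 239 mm

Swamee-Jain (Type III): D = 0.66·[ε^1.25·(LQ²/(gh_f))^4.75 + ν·Q^9.4·(L/(gh_f))^5.2]^0.04
LQ²/(gh_f) = 0.05857; L/(gh_f) = 6.476
Term 1 = ε^1.25·(…)^4.75 = 4.88×10^-12; Term 2 = ν·Q^9.4·(…)^5.2 = 4.06×10^-12
D = 0.66·(4.88×10^-12 + 4.06×10^-12)^0.04 = 0.2386 m = 239 mm
Check: V = 2.13 m/s, Re = 5.13×10^5, f = 0.01529, h_f = 33.0 m ≈ 35.1 m ✓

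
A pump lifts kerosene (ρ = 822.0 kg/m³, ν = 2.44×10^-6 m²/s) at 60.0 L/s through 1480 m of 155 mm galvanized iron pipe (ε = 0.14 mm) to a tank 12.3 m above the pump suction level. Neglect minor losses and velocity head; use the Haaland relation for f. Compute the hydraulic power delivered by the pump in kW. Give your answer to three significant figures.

V = 4Q/(πD²) = 3.180 m/s; Re = 2.02×10^5; ε/D = 9.03×10^-4; f = 0.02051
h_f = f(L/D)V²/2g = 100.9 m
Total head H = z + h_f = 12.3 + 100.9 = 113.2 m
P_hyd = ρgQH = 822.0·9.81·0.0600·113.2 = 54.77 kW

P_hyd ≈ 54.8 kW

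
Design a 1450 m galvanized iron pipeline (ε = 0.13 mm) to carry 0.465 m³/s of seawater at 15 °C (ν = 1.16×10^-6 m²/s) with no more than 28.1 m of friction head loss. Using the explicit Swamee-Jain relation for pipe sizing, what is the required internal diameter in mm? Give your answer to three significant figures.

D ≈ 435 mm

Swamee-Jain (Type III): D = 0.66·[ε^1.25·(LQ²/(gh_f))^4.75 + ν·Q^9.4·(L/(gh_f))^5.2]^0.04
LQ²/(gh_f) = 1.137; L/(gh_f) = 5.260
Term 1 = ε^1.25·(…)^4.75 = 2.56×10^-5; Term 2 = ν·Q^9.4·(…)^5.2 = 4.87×10^-6
D = 0.66·(2.56×10^-5 + 4.87×10^-6)^0.04 = 0.4354 m = 435 mm
Check: V = 3.12 m/s, Re = 1.17×10^6, f = 0.01564, h_f = 25.9 m ≈ 28.1 m ✓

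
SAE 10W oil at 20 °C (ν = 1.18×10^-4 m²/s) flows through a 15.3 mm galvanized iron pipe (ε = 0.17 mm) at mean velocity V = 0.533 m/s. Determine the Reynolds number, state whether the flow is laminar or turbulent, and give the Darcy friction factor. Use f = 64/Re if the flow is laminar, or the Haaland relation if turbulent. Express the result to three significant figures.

Re ≈ 69.1; laminar; f = 64/Re ≈ 0.926

Re = VD/ν = 0.5330·0.0153/1.18×10^-4 = 69.1
Re < 2300 → laminar → f = 64/Re = 0.9261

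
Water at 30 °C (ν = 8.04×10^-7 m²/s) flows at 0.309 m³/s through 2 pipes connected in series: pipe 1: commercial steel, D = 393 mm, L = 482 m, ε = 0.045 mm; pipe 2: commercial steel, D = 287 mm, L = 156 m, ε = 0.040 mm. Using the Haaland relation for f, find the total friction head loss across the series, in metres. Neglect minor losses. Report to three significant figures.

H ≈ 13.9 m

Pipe 1: V = 2.547 m/s, Re = 1.25×10^6, ε/D = 1.15×10^-4, f = 0.01333, h_1 = f(L/D)V²/2g = 5.407 m
Pipe 2: V = 4.776 m/s, Re = 1.71×10^6, ε/D = 1.39×10^-4, f = 0.01347, h_2 = f(L/D)V²/2g = 8.513 m
Series → Q common, losses add: H = Σh = 13.92 m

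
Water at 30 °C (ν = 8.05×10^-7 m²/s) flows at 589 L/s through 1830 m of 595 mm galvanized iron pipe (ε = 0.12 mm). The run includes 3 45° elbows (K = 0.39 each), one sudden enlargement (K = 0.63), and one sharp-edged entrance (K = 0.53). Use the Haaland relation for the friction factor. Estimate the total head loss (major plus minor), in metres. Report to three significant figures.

H_L ≈ 10.6 m

V = 4Q/(πD²) = 2.118 m/s; V²/2g = 0.2287 m
Re = 1.57×10^6, ε/D = 2.02×10^-4 → f = 0.01434 (Haaland)
Major: h_f = f(L/D)·V²/2g = 0.01434·3076·0.2287 = 10.09 m
Minor: ΣK = 2.33; h_m = ΣK·V²/2g = 0.5329 m
Total H_L = 10.09 + 0.5329 = 10.62 m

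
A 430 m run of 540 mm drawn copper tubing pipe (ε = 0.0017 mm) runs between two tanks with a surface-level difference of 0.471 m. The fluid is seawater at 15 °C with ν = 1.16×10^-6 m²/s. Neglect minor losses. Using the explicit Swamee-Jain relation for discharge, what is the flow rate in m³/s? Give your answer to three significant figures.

Swamee-Jain (Type II): Q = -0.965·√(gD⁵h_f/L)·ln[ε/(3.7D) + √(3.17ν²L/(gD³h_f))]
√(gD⁵h_f/L) = √(9.81·0.540⁵·0.471/430) = 0.02221
ε/(3.7D) = 8.51×10^-7; √(3.17ν²L/(gD³h_f)) = 5.02×10^-5
Q = -0.965·0.02221·ln(5.106×10^-5) = 0.2118 m³/s
Check: V = 0.925 m/s, Re = 4.31×10^5, f = 0.01349, h_f = 0.469 m ≈ 0.471 m ✓

Q ≈ 0.212 m³/s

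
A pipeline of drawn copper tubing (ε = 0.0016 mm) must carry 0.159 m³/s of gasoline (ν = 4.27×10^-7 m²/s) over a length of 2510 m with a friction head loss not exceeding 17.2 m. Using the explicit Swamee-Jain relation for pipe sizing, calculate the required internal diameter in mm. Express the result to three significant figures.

D ≈ 323 mm

Swamee-Jain (Type III): D = 0.66·[ε^1.25·(LQ²/(gh_f))^4.75 + ν·Q^9.4·(L/(gh_f))^5.2]^0.04
LQ²/(gh_f) = 0.3761; L/(gh_f) = 14.88
Term 1 = ε^1.25·(…)^4.75 = 5.47×10^-10; Term 2 = ν·Q^9.4·(…)^5.2 = 1.66×10^-8
D = 0.66·(5.47×10^-10 + 1.66×10^-8)^0.04 = 0.3228 m = 323 mm
Check: V = 1.94 m/s, Re = 1.47×10^6, f = 0.01105, h_f = 16.5 m ≈ 17.2 m ✓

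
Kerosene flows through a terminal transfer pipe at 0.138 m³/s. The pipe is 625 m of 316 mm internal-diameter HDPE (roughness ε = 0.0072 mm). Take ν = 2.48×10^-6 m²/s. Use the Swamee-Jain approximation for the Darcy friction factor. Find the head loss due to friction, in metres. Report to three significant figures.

h_f ≈ 4.81 m

V = 4Q/(πD²) = 4·0.138/(π·0.316²) = 1.760 m/s
Re = VD/ν = 1.760·0.316/2.48×10^-6 = 2.24×10^5 → turbulent
ε/D = 0.0072/316 = 2.28×10^-5
Swamee-Jain: f = 0.01541
h_f = f(L/D)V²/(2g) = 0.01541·(625/0.316)·1.760²/(2·9.81) = 4.811 m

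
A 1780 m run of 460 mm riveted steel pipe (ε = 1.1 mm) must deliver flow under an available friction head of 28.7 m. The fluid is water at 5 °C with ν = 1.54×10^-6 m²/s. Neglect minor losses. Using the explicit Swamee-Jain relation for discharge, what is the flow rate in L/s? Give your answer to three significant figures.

Swamee-Jain (Type II): Q = -0.965·√(gD⁵h_f/L)·ln[ε/(3.7D) + √(3.17ν²L/(gD³h_f))]
√(gD⁵h_f/L) = √(9.81·0.460⁵·28.7/1780) = 0.05708
ε/(3.7D) = 6.46×10^-4; √(3.17ν²L/(gD³h_f)) = 2.21×10^-5
Q = -0.965·0.05708·ln(6.684×10^-4) = 0.4027 m³/s
Check: V = 2.42 m/s, Re = 7.24×10^5, f = 0.02489, h_f = 28.8 m ≈ 28.7 m ✓

Q ≈ 403 L/s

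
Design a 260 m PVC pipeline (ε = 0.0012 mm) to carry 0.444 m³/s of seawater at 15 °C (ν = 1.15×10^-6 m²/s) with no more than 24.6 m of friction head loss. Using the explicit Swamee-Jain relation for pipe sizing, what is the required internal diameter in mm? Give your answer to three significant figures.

D ≈ 286 mm

Swamee-Jain (Type III): D = 0.66·[ε^1.25·(LQ²/(gh_f))^4.75 + ν·Q^9.4·(L/(gh_f))^5.2]^0.04
LQ²/(gh_f) = 0.2124; L/(gh_f) = 1.077
Term 1 = ε^1.25·(…)^4.75 = 2.53×10^-11; Term 2 = ν·Q^9.4·(…)^5.2 = 8.21×10^-10
D = 0.66·(2.53×10^-11 + 8.21×10^-10)^0.04 = 0.2862 m = 286 mm
Check: V = 6.90 m/s, Re = 1.72×10^6, f = 0.01077, h_f = 23.8 m ≈ 24.6 m ✓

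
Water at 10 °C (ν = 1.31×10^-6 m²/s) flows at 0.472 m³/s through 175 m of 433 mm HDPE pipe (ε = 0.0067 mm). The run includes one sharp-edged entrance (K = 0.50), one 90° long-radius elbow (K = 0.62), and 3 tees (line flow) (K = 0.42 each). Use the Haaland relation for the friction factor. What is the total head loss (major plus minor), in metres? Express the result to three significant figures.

H_L ≈ 3.74 m

V = 4Q/(πD²) = 3.205 m/s; V²/2g = 0.5237 m
Re = 1.06×10^6, ε/D = 1.55×10^-5 → f = 0.01177 (Haaland)
Major: h_f = f(L/D)·V²/2g = 0.01177·404.2·0.5237 = 2.492 m
Minor: ΣK = 2.38; h_m = ΣK·V²/2g = 1.246 m
Total H_L = 2.492 + 1.246 = 3.738 m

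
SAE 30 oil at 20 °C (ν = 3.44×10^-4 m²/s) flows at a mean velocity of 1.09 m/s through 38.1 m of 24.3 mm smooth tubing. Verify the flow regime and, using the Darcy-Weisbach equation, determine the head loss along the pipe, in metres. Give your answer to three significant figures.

Re = VD/ν = 1.09·0.02430/3.44×10^-4 = 77.0 → laminar (Re < 2300)
f = 64/Re = 0.8312
h_f = f(L/D)V²/(2g) = 0.8312·(38.1/0.02430)·1.09²/(2·9.81) = 78.92 m

h_f ≈ 78.9 m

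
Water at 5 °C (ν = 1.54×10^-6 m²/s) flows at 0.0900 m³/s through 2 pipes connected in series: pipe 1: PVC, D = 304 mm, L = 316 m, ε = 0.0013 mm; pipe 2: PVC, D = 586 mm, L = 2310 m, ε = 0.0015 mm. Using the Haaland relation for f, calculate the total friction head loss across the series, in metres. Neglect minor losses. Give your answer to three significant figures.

Pipe 1: V = 1.240 m/s, Re = 2.45×10^5, ε/D = 4.28×10^-6, f = 0.01493, h_1 = f(L/D)V²/2g = 1.217 m
Pipe 2: V = 0.3337 m/s, Re = 1.27×10^5, ε/D = 2.56×10^-6, f = 0.01698, h_2 = f(L/D)V²/2g = 0.3798 m
Series → Q common, losses add: H = Σh = 1.596 m

H ≈ 1.60 m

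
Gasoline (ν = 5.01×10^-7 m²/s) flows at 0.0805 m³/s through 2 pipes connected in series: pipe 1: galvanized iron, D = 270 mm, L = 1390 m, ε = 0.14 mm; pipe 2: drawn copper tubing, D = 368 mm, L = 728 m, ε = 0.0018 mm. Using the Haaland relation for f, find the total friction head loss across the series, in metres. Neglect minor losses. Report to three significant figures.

Pipe 1: V = 1.406 m/s, Re = 7.58×10^5, ε/D = 5.19×10^-4, f = 0.01743, h_1 = f(L/D)V²/2g = 9.040 m
Pipe 2: V = 0.7569 m/s, Re = 5.56×10^5, ε/D = 4.89×10^-6, f = 0.01288, h_2 = f(L/D)V²/2g = 0.7437 m
Series → Q common, losses add: H = Σh = 9.784 m

H ≈ 9.78 m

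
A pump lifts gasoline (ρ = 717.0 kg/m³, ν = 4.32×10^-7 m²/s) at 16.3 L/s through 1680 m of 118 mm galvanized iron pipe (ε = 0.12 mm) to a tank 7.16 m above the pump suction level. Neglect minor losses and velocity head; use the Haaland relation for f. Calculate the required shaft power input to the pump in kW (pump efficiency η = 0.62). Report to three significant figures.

V = 4Q/(πD²) = 1.491 m/s; Re = 4.07×10^5; ε/D = 0.00102; f = 0.02038
h_f = f(L/D)V²/2g = 32.86 m
Total head H = z + h_f = 7.16 + 32.86 = 40.02 m
P_hyd = ρgQH = 717.0·9.81·0.0163·40.02 = 4.589 kW
P_shaft = P_hyd/η = 4.589/0.62 = 7.401 kW

P_shaft ≈ 7.40 kW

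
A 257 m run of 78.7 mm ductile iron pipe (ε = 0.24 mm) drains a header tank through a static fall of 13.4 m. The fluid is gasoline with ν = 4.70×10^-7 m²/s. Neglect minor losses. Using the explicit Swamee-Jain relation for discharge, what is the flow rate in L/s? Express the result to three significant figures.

Q ≈ 8.44 L/s

Swamee-Jain (Type II): Q = -0.965·√(gD⁵h_f/L)·ln[ε/(3.7D) + √(3.17ν²L/(gD³h_f))]
√(gD⁵h_f/L) = √(9.81·0.0787⁵·13.4/257) = 0.001243
ε/(3.7D) = 8.24×10^-4; √(3.17ν²L/(gD³h_f)) = 5.30×10^-5
Q = -0.965·0.001243·ln(8.772×10^-4) = 0.008441 m³/s
Check: V = 1.74 m/s, Re = 2.91×10^5, f = 0.02690, h_f = 13.5 m ≈ 13.4 m ✓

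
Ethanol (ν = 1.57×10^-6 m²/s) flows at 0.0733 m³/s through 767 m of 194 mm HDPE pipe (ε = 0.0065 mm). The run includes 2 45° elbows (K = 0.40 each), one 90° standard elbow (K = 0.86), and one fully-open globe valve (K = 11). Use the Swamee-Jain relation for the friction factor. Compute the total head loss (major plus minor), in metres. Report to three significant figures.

V = 4Q/(πD²) = 2.480 m/s; V²/2g = 0.3134 m
Re = 3.06×10^5, ε/D = 3.35×10^-5 → f = 0.01471 (Swamee-Jain)
Major: h_f = f(L/D)·V²/2g = 0.01471·3954·0.3134 = 18.22 m
Minor: ΣK = 12.7; h_m = ΣK·V²/2g = 3.968 m
Total H_L = 18.22 + 3.968 = 22.19 m

H_L ≈ 22.2 m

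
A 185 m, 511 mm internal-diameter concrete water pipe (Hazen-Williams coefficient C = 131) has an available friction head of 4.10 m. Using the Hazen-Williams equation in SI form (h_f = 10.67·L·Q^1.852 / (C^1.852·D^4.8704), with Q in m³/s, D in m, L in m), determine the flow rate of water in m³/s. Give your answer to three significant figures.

Rearranging: Q = [h_f·C^1.852·D^4.8704 / (10.67·L)]^(1/1.852)
Q = [4.10·131^1.852·0.511^4.8704 / (10.67·185)]^0.540 = 0.7980 m³/s

Q ≈ 0.798 m³/s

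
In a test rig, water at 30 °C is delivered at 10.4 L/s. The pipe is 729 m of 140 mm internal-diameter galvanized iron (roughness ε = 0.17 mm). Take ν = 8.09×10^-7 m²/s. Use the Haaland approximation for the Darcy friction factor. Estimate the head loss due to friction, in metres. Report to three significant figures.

h_f ≈ 2.72 m

V = 4Q/(πD²) = 4·0.0104/(π·0.140²) = 0.6756 m/s
Re = VD/ν = 0.6756·0.140/8.09×10^-7 = 1.17×10^5 → turbulent
ε/D = 0.17/140 = 0.00121
Haaland: f = 0.02242
h_f = f(L/D)V²/(2g) = 0.02242·(729/0.140)·0.6756²/(2·9.81) = 2.716 m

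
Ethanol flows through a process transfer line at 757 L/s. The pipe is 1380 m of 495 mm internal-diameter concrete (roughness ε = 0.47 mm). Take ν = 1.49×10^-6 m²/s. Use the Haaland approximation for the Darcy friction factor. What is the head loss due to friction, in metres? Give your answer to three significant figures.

V = 4Q/(πD²) = 4·0.757/(π·0.495²) = 3.934 m/s
Re = VD/ν = 3.934·0.495/1.49×10^-6 = 1.31×10^6 → turbulent
ε/D = 0.47/495 = 9.49×10^-4
Haaland: f = 0.01964
h_f = f(L/D)V²/(2g) = 0.01964·(1380/0.495)·3.934²/(2·9.81) = 43.19 m

h_f ≈ 43.2 m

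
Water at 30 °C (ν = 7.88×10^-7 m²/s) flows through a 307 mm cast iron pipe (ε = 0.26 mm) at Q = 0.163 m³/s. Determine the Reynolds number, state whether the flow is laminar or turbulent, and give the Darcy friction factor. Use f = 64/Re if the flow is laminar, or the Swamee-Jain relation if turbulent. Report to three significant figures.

Re ≈ 8.58×10^5; turbulent; f ≈ 0.0194

V = 4Q/(πD²) = 2.202 m/s
Re = VD/ν = 2.202·0.307/7.88×10^-7 = 8.58×10^5
Re > 4000 → turbulent; ε/D = 8.47×10^-4
Swamee-Jain: f = 0.01936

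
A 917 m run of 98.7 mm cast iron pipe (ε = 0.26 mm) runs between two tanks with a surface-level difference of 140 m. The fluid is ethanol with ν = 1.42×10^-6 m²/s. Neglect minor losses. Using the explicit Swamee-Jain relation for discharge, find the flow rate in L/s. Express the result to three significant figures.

Swamee-Jain (Type II): Q = -0.965·√(gD⁵h_f/L)·ln[ε/(3.7D) + √(3.17ν²L/(gD³h_f))]
√(gD⁵h_f/L) = √(9.81·0.0987⁵·140/917) = 0.003745
ε/(3.7D) = 7.12×10^-4; √(3.17ν²L/(gD³h_f)) = 6.66×10^-5
Q = -0.965·0.003745·ln(7.786×10^-4) = 0.02587 m³/s
Check: V = 3.38 m/s, Re = 2.35×10^5, f = 0.02603, h_f = 141 m ≈ 140 m ✓

Q ≈ 25.9 L/s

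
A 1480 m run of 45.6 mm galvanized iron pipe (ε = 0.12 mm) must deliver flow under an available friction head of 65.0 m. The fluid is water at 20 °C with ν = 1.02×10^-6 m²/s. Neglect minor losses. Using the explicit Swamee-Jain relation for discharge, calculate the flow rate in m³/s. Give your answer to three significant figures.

Q ≈ 0.00194 m³/s

Swamee-Jain (Type II): Q = -0.965·√(gD⁵h_f/L)·ln[ε/(3.7D) + √(3.17ν²L/(gD³h_f))]
√(gD⁵h_f/L) = √(9.81·0.0456⁵·65.0/1480) = 2.915×10^-4
ε/(3.7D) = 7.11×10^-4; √(3.17ν²L/(gD³h_f)) = 2.84×10^-4
Q = -0.965·2.915×10^-4·ln(9.954×10^-4) = 0.001944 m³/s
Check: V = 1.19 m/s, Re = 5.32×10^4, f = 0.02803, h_f = 65.7 m ≈ 65.0 m ✓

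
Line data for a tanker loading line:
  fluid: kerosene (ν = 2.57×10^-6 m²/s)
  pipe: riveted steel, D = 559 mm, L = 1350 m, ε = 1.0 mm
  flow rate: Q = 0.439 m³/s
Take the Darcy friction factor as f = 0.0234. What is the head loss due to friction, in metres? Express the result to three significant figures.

h_f ≈ 9.22 m

V = 4Q/(πD²) = 4·0.439/(π·0.559²) = 1.789 m/s
h_f = f(L/D)V²/(2g) = 0.02340·(1350/0.559)·1.789²/(2·9.81) = 9.216 m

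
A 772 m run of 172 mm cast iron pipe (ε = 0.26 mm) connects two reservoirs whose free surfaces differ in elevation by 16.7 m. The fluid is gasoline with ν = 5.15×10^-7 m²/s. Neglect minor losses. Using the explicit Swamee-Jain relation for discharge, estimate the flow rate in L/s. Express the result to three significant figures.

Swamee-Jain (Type II): Q = -0.965·√(gD⁵h_f/L)·ln[ε/(3.7D) + √(3.17ν²L/(gD³h_f))]
√(gD⁵h_f/L) = √(9.81·0.172⁵·16.7/772) = 0.005652
ε/(3.7D) = 4.09×10^-4; √(3.17ν²L/(gD³h_f)) = 2.79×10^-5
Q = -0.965·0.005652·ln(4.365×10^-4) = 0.04220 m³/s
Check: V = 1.82 m/s, Re = 6.07×10^5, f = 0.02225, h_f = 16.8 m ≈ 16.7 m ✓

Q ≈ 42.2 L/s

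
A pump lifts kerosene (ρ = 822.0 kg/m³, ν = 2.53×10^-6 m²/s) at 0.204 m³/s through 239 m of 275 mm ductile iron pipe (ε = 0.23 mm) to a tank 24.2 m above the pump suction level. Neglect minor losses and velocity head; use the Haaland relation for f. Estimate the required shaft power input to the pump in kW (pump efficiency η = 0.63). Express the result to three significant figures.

P_shaft ≈ 90.0 kW

V = 4Q/(πD²) = 3.435 m/s; Re = 3.73×10^5; ε/D = 8.36×10^-4; f = 0.01963
h_f = f(L/D)V²/2g = 10.26 m
Total head H = z + h_f = 24.2 + 10.26 = 34.46 m
P_hyd = ρgQH = 822.0·9.81·0.204·34.46 = 56.68 kW
P_shaft = P_hyd/η = 56.68/0.63 = 89.97 kW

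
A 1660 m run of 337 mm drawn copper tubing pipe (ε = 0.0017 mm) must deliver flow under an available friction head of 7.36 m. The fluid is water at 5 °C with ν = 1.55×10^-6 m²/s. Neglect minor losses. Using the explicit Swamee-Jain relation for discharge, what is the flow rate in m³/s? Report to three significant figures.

Swamee-Jain (Type II): Q = -0.965·√(gD⁵h_f/L)·ln[ε/(3.7D) + √(3.17ν²L/(gD³h_f))]
√(gD⁵h_f/L) = √(9.81·0.337⁵·7.36/1660) = 0.01375
ε/(3.7D) = 1.36×10^-6; √(3.17ν²L/(gD³h_f)) = 6.76×10^-5
Q = -0.965·0.01375·ln(6.900×10^-5) = 0.1271 m³/s
Check: V = 1.43 m/s, Re = 3.10×10^5, f = 0.01435, h_f = 7.32 m ≈ 7.36 m ✓

Q ≈ 0.127 m³/s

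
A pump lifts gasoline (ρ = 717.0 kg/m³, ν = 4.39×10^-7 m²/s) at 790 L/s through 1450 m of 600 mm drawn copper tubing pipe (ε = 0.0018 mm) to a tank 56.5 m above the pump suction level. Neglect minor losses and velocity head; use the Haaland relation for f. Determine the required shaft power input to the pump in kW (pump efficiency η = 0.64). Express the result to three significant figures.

P_shaft ≈ 570 kW

V = 4Q/(πD²) = 2.794 m/s; Re = 3.82×10^6; ε/D = 3.00×10^-6; f = 0.009489
h_f = f(L/D)V²/2g = 9.124 m
Total head H = z + h_f = 56.5 + 9.124 = 65.62 m
P_hyd = ρgQH = 717.0·9.81·0.790·65.62 = 364.7 kW
P_shaft = P_hyd/η = 364.7/0.64 = 569.8 kW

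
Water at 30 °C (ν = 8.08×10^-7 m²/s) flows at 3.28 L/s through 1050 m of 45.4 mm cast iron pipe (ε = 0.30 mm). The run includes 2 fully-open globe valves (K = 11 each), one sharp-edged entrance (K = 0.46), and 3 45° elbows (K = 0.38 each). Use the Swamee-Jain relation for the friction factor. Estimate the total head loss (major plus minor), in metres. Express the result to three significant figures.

V = 4Q/(πD²) = 2.026 m/s; V²/2g = 0.2092 m
Re = 1.14×10^5, ε/D = 0.00661 → f = 0.03403 (Swamee-Jain)
Major: h_f = f(L/D)·V²/2g = 0.03403·23128·0.2092 = 164.7 m
Minor: ΣK = 23.6; h_m = ΣK·V²/2g = 4.938 m
Total H_L = 164.7 + 4.938 = 169.6 m

H_L ≈ 170 m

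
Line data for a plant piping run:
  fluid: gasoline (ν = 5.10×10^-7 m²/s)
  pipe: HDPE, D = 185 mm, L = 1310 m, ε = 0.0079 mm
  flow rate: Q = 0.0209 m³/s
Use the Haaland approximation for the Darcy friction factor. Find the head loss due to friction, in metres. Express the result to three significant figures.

h_f ≈ 3.24 m

V = 4Q/(πD²) = 4·0.0209/(π·0.185²) = 0.7775 m/s
Re = VD/ν = 0.7775·0.185/5.10×10^-7 = 2.82×10^5 → turbulent
ε/D = 0.0079/185 = 4.27×10^-5
Haaland: f = 0.01487
h_f = f(L/D)V²/(2g) = 0.01487·(1310/0.185)·0.7775²/(2·9.81) = 3.244 m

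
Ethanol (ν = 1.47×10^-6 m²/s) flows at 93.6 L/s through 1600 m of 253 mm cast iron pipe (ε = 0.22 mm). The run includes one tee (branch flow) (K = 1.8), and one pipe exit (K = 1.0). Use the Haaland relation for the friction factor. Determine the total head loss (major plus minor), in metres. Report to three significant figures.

V = 4Q/(πD²) = 1.862 m/s; V²/2g = 0.1767 m
Re = 3.20×10^5, ε/D = 8.70×10^-4 → f = 0.01990 (Haaland)
Major: h_f = f(L/D)·V²/2g = 0.01990·6324·0.1767 = 22.23 m
Minor: ΣK = 2.80; h_m = ΣK·V²/2g = 0.4947 m
Total H_L = 22.23 + 0.4947 = 22.73 m

H_L ≈ 22.7 m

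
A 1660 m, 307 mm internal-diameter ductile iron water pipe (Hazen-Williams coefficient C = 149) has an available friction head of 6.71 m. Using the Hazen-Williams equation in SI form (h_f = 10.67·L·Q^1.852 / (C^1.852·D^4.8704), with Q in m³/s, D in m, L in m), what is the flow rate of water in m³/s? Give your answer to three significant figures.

Q ≈ 0.0948 m³/s

Rearranging: Q = [h_f·C^1.852·D^4.8704 / (10.67·L)]^(1/1.852)
Q = [6.71·149^1.852·0.307^4.8704 / (10.67·1660)]^0.540 = 0.09484 m³/s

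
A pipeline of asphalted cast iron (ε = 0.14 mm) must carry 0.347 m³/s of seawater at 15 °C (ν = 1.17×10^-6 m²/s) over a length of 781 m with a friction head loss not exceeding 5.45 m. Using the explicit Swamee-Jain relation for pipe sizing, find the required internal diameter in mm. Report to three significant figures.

D ≈ 476 mm

Swamee-Jain (Type III): D = 0.66·[ε^1.25·(LQ²/(gh_f))^4.75 + ν·Q^9.4·(L/(gh_f))^5.2]^0.04
LQ²/(gh_f) = 1.759; L/(gh_f) = 14.61
Term 1 = ε^1.25·(…)^4.75 = 2.23×10^-4; Term 2 = ν·Q^9.4·(…)^5.2 = 6.36×10^-5
D = 0.66·(2.23×10^-4 + 6.36×10^-5)^0.04 = 0.4762 m = 476 mm
Check: V = 1.95 m/s, Re = 7.93×10^5, f = 0.01588, h_f = 5.04 m ≈ 5.45 m ✓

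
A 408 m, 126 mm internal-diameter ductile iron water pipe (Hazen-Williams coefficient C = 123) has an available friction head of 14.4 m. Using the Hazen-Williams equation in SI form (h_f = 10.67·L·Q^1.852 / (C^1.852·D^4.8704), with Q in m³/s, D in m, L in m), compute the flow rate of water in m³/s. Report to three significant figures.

Rearranging: Q = [h_f·C^1.852·D^4.8704 / (10.67·L)]^(1/1.852)
Q = [14.4·123^1.852·0.126^4.8704 / (10.67·408)]^0.540 = 0.02425 m³/s

Q ≈ 0.0243 m³/s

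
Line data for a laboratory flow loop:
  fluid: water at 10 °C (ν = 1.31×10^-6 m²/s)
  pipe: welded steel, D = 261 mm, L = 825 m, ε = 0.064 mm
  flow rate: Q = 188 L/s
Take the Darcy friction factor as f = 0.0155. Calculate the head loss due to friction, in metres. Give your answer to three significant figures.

V = 4Q/(πD²) = 4·0.188/(π·0.261²) = 3.514 m/s
h_f = f(L/D)V²/(2g) = 0.01550·(825/0.261)·3.514²/(2·9.81) = 30.83 m

h_f ≈ 30.8 m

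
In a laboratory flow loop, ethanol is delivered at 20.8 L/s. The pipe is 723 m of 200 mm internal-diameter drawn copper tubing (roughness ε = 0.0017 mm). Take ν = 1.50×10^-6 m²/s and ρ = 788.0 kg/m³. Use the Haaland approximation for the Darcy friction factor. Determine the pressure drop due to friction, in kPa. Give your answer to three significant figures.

V = 4Q/(πD²) = 4·0.0208/(π·0.200²) = 0.6621 m/s
Re = VD/ν = 0.6621·0.200/1.50×10^-6 = 8.83×10^4 → turbulent
ε/D = 0.0017/200 = 8.50×10^-6
Haaland: f = 0.01833
h_f = f(L/D)V²/(2g) = 0.01833·(723/0.200)·0.6621²/(2·9.81) = 1.480 m
Δp = ρg·h_f = 788.0·9.81·1.480 = 11.44 kPa

Δp ≈ 11.4 kPa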